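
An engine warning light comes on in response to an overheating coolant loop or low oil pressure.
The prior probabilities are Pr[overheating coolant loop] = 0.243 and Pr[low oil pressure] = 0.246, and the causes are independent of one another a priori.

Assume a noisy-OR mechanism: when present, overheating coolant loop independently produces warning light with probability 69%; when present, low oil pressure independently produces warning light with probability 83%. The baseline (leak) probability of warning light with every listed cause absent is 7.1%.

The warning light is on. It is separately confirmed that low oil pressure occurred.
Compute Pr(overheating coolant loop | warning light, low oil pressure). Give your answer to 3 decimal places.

Pr(overheating coolant loop | warning light, low oil pressure) ≈ 0.266

Under noisy-OR, P(warning light | causes) = 1 − (1−0.071)·∏(1−qᵢ) over the active causes.
P(warning light | low oil pressure) = 0.84207×0.757 + 0.951042×0.243 = 0.637447 + 0.231103 = 0.868550
Of this, 0.231103 comes from 0.951042×0.243 (the overheating coolant loop=true cases).
Hence the posterior is 0.231103/0.868550 ≈ 0.266.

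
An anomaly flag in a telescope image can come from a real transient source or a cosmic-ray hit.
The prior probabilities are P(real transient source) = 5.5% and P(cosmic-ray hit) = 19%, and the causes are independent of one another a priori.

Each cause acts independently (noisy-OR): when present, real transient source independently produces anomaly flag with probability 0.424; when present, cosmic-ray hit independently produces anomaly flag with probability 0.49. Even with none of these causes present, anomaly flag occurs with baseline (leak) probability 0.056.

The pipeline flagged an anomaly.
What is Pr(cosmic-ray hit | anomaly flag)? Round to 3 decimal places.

Under noisy-OR, P(anomaly flag | causes) = 1 − (1−0.056)·∏(1−qᵢ) over the active causes.
For the numerator, keep only cosmic-ray hit=true terms: 0.093107 + 0.007552 = 0.100659
Normalizer over all consistent configurations: 0.056·0.945·0.81 + 0.51856·0.945·0.19 + 0.456256·0.055·0.81 + 0.722691·0.055·0.19 = 0.163850
Posterior = 0.100659 / 0.163850 ≈ 0.614

Pr(cosmic-ray hit | anomaly flag) ≈ 0.614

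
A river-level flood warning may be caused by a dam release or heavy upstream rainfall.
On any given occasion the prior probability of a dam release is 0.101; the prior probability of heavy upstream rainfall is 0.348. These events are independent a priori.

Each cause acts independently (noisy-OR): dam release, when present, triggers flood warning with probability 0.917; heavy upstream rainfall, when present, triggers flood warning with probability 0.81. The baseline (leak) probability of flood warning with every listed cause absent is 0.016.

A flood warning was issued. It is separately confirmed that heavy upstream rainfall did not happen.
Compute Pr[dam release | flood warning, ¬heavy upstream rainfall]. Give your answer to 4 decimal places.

Pr[dam release | flood warning, ¬heavy upstream rainfall] ≈ 0.8657

Under noisy-OR, P(flood warning | causes) = 1 − (1−0.016)·∏(1−qᵢ) over the active causes.
Numerator (weight on configurations with dam release): 0.918328×0.101 = 0.092751
The normalizing constant is 0.016×0.899 + 0.918328×0.101 = 0.107135
Posterior = 0.092751 / 0.107135 ≈ 0.8657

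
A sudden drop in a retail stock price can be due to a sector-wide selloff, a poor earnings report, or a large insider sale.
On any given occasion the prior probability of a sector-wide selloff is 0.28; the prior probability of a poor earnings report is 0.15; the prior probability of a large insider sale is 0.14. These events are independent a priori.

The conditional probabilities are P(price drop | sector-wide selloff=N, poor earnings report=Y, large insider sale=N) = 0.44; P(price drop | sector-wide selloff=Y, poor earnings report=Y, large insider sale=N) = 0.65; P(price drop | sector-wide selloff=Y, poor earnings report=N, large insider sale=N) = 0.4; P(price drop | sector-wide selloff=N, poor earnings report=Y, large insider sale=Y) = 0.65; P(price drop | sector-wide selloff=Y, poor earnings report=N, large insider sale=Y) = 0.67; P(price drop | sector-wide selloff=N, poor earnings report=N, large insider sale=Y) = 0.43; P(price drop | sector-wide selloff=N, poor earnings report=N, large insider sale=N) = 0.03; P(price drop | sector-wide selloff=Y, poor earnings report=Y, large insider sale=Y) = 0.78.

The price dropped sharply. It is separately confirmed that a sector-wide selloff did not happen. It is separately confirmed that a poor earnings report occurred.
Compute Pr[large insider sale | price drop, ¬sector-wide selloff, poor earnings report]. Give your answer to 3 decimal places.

P(price drop | ¬sector-wide selloff, poor earnings report) = 0.44×0.86 + 0.65×0.14 = 0.378400 + 0.091000 = 0.469400
Restricting to configurations with large insider sale present: 0.65×0.14 = 0.091000.
Hence the posterior is 0.091000/0.469400 ≈ 0.194.

Pr[large insider sale | price drop, ¬sector-wide selloff, poor earnings report] ≈ 0.194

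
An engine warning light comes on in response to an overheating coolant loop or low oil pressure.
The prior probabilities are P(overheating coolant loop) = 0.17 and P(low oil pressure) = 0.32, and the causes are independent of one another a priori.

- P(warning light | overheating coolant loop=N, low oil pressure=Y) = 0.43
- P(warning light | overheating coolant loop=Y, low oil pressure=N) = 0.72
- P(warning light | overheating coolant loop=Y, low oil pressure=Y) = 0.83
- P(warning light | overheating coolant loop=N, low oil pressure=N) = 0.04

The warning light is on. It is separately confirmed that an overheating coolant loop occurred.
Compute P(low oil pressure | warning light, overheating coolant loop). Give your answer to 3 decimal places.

For the numerator, keep only low oil pressure=true terms: 0.83*0.32 = 0.265600
Denominator P(warning light | overheating coolant loop): 0.72*0.68 + 0.83*0.32 = 0.755200
P(low oil pressure | warning light, overheating coolant loop) = 0.265600/0.755200 ≈ 0.352

P(low oil pressure | warning light, overheating coolant loop) ≈ 0.352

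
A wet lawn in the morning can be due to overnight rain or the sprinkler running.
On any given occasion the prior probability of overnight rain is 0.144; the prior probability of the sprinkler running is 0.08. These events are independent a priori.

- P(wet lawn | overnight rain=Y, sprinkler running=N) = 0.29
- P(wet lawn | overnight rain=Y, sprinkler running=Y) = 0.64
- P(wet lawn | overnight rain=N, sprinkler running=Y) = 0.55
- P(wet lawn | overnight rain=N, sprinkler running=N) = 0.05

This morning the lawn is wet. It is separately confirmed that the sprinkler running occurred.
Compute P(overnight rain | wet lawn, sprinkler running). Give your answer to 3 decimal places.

Weight on overnight rain=true, given the evidence: 0.64×0.144 = 0.092160
The normalizing constant is 0.55×0.856 + 0.64×0.144 = 0.562960
P(overnight rain | wet lawn, sprinkler running) = 0.092160/0.562960 ≈ 0.164

P(overnight rain | wet lawn, sprinkler running) ≈ 0.164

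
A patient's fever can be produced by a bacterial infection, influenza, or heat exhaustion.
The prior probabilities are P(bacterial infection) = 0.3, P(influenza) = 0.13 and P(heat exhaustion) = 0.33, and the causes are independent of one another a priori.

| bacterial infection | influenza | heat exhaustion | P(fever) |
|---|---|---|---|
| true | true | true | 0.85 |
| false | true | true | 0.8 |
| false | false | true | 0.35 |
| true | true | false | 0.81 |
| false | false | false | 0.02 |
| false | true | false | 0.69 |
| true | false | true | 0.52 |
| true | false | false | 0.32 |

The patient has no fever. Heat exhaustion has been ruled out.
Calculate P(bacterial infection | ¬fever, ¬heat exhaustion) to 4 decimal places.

By total probability over the 4 (bacterial infection, influenza) configurations:
  P(¬fever | ¬heat exhaustion) = 0.98·0.7·0.87 + 0.31·0.7·0.13 + 0.68·0.3·0.87 + 0.19·0.3·0.13
        = 0.596820 + 0.028210 + 0.177480 + 0.007410 = 0.809920
Keeping only the bacterial infection-present terms gives 0.184890, so
  P(bacterial infection | ¬fever, ¬heat exhaustion) = 0.184890 / 0.809920 ≈ 0.2283

P(bacterial infection | ¬fever, ¬heat exhaustion) ≈ 0.2283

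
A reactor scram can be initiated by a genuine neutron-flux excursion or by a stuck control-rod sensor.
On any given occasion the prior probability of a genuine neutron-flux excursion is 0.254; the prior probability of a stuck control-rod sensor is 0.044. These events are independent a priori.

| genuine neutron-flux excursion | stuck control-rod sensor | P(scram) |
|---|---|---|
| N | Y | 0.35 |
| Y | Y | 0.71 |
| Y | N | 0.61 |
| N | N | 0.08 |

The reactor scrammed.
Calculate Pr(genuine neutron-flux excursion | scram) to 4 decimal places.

Pr(genuine neutron-flux excursion | scram) ≈ 0.6948

For the numerator, keep only genuine neutron-flux excursion=true terms: 0.148123 + 0.007935 = 0.156058
The normalizing constant is 0.08*0.746*0.956 + 0.35*0.746*0.044 + 0.61*0.254*0.956 + 0.71*0.254*0.044 = 0.224600
P(genuine neutron-flux excursion | scram) = 0.156058/0.224600 ≈ 0.6948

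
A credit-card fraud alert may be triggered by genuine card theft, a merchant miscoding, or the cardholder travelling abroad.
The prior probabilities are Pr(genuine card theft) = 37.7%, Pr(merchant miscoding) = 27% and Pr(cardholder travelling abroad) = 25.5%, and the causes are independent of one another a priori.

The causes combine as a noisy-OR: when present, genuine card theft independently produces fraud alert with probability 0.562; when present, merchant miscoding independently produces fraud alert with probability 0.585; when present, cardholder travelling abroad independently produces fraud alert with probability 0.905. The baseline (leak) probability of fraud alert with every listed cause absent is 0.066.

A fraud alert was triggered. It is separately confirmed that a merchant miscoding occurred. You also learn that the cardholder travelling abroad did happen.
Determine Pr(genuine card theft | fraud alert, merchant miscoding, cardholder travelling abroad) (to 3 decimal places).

Pr(genuine card theft | fraud alert, merchant miscoding, cardholder travelling abroad) ≈ 0.382

Under noisy-OR, P(fraud alert | causes) = 1 − (1−0.066)·∏(1−qᵢ) over the active causes.
By total probability over both values of genuine card theft:
  P(fraud alert | merchant miscoding, cardholder travelling abroad) = 0.963177*0.623 + 0.983872*0.377
        = 0.600059 + 0.370920 = 0.970979
Configurations with genuine card theft contribute 0.370920, so
  P(genuine card theft | fraud alert, merchant miscoding, cardholder travelling abroad) = 0.370920 / 0.970979 ≈ 0.382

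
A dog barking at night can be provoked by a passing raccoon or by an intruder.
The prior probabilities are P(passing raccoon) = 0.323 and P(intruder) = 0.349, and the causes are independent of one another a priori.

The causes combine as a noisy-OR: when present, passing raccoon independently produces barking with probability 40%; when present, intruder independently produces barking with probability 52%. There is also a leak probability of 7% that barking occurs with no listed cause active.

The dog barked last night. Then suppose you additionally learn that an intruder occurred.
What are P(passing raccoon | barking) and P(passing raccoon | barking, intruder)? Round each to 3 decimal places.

Under noisy-OR, P(barking | causes) = 1 − (1−0.07)·∏(1−qᵢ) over the active causes.
Weight on passing raccoon=true, given the evidence: 0.092941 + 0.082534 = 0.175475
Denominator P(barking): 0.07×0.677×0.651 + 0.5536×0.677×0.349 + 0.442×0.323×0.651 + 0.73216×0.323×0.349 = 0.337127
Posterior = 0.175475 / 0.337127 ≈ 0.521

Now condition on the additional information:
P(barking | intruder) = 0.5536*0.677 + 0.73216*0.323 = 0.374787 + 0.236488 = 0.611275
Of this, 0.236488 comes from 0.73216*0.323 (the passing raccoon=true cases).
So P(passing raccoon | barking, intruder) = 0.236488/0.611275 ≈ 0.387.
Conditioning on intruder lowers the posterior on passing raccoon: the classic explaining-away effect in a common-effect structure.

P(passing raccoon | barking) ≈ 0.521; P(passing raccoon | barking, intruder) ≈ 0.387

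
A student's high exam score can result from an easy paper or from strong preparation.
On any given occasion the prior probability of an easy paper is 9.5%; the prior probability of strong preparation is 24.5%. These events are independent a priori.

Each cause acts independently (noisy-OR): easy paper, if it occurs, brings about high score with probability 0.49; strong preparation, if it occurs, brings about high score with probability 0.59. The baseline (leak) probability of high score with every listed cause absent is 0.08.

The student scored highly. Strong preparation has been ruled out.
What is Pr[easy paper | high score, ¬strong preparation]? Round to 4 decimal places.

Pr[easy paper | high score, ¬strong preparation] ≈ 0.4105

Under noisy-OR, P(high score | causes) = 1 − (1−0.08)·∏(1−qᵢ) over the active causes.
Sum P(high score|·) weighted by the priors over both values of easy paper:
  P(high score | ¬strong preparation) = 0.08*0.905 + 0.5308*0.095
        = 0.072400 + 0.050426 = 0.122826
Configurations with easy paper contribute 0.050426, so
  P(easy paper | high score, ¬strong preparation) = 0.050426 / 0.122826 ≈ 0.4105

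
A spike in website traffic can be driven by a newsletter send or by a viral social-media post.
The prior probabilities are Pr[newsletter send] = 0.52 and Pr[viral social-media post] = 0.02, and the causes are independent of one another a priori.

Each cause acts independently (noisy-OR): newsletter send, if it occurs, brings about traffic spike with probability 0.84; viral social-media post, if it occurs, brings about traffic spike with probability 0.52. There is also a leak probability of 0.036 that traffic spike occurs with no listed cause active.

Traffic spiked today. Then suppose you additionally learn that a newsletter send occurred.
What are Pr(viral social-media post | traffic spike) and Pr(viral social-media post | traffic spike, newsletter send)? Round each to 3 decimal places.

Under noisy-OR, P(traffic spike | causes) = 1 − (1−0.036)·∏(1−qᵢ) over the active causes.
P(traffic spike) = 0.036·0.48·0.98 + 0.53728·0.48·0.02 + 0.84576·0.52·0.98 + 0.925965·0.52·0.02 = 0.016934 + 0.005158 + 0.430999 + 0.009630 = 0.462721
Of this, 0.014788 comes from 0.005158 + 0.009630 (the viral social-media post=true cases).
So P(viral social-media post | traffic spike) = 0.014788/0.462721 ≈ 0.032.

Now also conditioning on newsletter send=true:
By total probability over both values of viral social-media post:
  P(traffic spike | newsletter send) = 0.84576×0.98 + 0.925965×0.02
        = 0.828845 + 0.018519 = 0.847364
Keeping only the viral social-media post-present terms gives 0.018519, so
  P(viral social-media post | traffic spike, newsletter send) = 0.018519 / 0.847364 ≈ 0.022
The drop from 0.032 to 0.022 is the explaining-away (discounting) effect.

Pr(viral social-media post | traffic spike) ≈ 0.032; Pr(viral social-media post | traffic spike, newsletter send) ≈ 0.022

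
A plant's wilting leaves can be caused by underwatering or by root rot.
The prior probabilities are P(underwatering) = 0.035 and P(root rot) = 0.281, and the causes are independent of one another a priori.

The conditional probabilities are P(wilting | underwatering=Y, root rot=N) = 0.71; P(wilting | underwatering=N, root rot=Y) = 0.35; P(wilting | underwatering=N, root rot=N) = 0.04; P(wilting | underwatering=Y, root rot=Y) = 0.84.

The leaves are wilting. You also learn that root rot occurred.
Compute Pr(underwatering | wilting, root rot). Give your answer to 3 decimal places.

Pr(underwatering | wilting, root rot) ≈ 0.080

Sum P(wilting|·) weighted by the priors over both values of underwatering:
  P(wilting | root rot) = 0.35×0.965 + 0.84×0.035
        = 0.337750 + 0.029400 = 0.367150
Configurations with underwatering contribute 0.029400, so
  P(underwatering | wilting, root rot) = 0.029400 / 0.367150 ≈ 0.080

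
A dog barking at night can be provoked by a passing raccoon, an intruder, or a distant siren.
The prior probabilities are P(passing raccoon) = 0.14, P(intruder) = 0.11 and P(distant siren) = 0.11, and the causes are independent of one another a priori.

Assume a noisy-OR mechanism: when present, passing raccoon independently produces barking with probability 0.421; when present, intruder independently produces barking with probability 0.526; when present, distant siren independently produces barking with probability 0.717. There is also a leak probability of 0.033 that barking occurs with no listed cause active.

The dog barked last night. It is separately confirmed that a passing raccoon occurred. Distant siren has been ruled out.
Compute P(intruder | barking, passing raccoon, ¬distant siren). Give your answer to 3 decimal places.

P(intruder | barking, passing raccoon, ¬distant siren) ≈ 0.171

Under noisy-OR, P(barking | causes) = 1 − (1−0.033)·∏(1−qᵢ) over the active causes.
Numerator (weight on configurations with intruder): 0.734611×0.11 = 0.080807
The normalizing constant is 0.440107×0.89 + 0.734611×0.11 = 0.472502
P(intruder | barking, passing raccoon, ¬distant siren) = 0.080807/0.472502 ≈ 0.171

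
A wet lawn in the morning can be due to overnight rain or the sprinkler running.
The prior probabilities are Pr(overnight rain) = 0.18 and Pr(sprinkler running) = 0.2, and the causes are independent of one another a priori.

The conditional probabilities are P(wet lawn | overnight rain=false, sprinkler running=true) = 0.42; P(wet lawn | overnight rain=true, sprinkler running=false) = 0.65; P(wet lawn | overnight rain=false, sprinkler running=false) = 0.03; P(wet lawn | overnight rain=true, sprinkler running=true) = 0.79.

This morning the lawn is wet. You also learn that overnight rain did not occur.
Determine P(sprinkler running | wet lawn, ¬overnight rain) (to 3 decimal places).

P(sprinkler running | wet lawn, ¬overnight rain) ≈ 0.778

Numerator (weight on configurations with sprinkler running): 0.42×0.2 = 0.084000
Denominator P(wet lawn | ¬overnight rain): 0.03×0.8 + 0.42×0.2 = 0.108000
Posterior = 0.084000 / 0.108000 ≈ 0.778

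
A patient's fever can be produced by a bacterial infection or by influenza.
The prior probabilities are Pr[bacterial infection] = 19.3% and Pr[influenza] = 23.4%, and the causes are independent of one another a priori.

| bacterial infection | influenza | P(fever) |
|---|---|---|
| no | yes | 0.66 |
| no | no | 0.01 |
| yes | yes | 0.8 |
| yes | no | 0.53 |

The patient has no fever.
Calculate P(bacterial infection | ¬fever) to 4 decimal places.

Weight on bacterial infection=true, given the evidence: 0.069484 + 0.009032 = 0.078516
Denominator P(¬fever): 0.99*0.807*0.766 + 0.34*0.807*0.234 + 0.47*0.193*0.766 + 0.2*0.193*0.234 = 0.754701
P(bacterial infection | ¬fever) = 0.078516/0.754701 ≈ 0.1040

P(bacterial infection | ¬fever) ≈ 0.1040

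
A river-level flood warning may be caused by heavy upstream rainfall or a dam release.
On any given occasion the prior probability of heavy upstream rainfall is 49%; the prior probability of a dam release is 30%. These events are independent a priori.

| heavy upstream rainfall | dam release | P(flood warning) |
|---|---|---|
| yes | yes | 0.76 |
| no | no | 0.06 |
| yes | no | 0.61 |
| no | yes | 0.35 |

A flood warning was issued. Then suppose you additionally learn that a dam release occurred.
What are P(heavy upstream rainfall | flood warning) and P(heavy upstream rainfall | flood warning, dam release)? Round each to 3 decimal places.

P(flood warning) = 0.06·0.51·0.7 + 0.35·0.51·0.3 + 0.61·0.49·0.7 + 0.76·0.49·0.3 = 0.021420 + 0.053550 + 0.209230 + 0.111720 = 0.395920
Restricting to configurations with heavy upstream rainfall present: 0.209230 + 0.111720 = 0.320950.
P(heavy upstream rainfall | flood warning) = 0.320950 / 0.395920 ≈ 0.811

Now condition on the additional information:
For the numerator, keep only heavy upstream rainfall=true terms: 0.76*0.49 = 0.372400
Normalizer over all consistent configurations: 0.35*0.51 + 0.76*0.49 = 0.550900
P(heavy upstream rainfall | flood warning, dam release) = 0.372400/0.550900 ≈ 0.676
Conditioning on dam release lowers the posterior on heavy upstream rainfall: the classic explaining-away effect in a common-effect structure.

P(heavy upstream rainfall | flood warning) ≈ 0.811; P(heavy upstream rainfall | flood warning, dam release) ≈ 0.676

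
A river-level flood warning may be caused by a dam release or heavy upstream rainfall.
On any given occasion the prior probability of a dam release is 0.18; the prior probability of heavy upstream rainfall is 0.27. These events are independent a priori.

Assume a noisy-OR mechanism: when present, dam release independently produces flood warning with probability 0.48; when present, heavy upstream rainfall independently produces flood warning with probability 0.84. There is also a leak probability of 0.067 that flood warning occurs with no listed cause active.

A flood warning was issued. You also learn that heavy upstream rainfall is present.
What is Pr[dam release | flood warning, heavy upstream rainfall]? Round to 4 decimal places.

Pr[dam release | flood warning, heavy upstream rainfall] ≈ 0.1922

Under noisy-OR, P(flood warning | causes) = 1 − (1−0.067)·∏(1−qᵢ) over the active causes.
Weight on dam release=true, given the evidence: 0.922374*0.18 = 0.166027
Normalizer over all consistent configurations: 0.85072*0.82 + 0.922374*0.18 = 0.863617
P(dam release | flood warning, heavy upstream rainfall) = 0.166027/0.863617 ≈ 0.1922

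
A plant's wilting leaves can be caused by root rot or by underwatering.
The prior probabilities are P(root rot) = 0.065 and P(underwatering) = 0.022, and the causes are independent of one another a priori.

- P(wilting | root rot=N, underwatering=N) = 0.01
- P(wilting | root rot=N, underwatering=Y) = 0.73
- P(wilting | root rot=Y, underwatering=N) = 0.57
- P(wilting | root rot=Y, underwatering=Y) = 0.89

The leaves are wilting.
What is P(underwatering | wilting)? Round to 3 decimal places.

For the numerator, keep only underwatering=true terms: 0.015016 + 0.001273 = 0.016289
Denominator P(wilting): 0.01×0.935×0.978 + 0.73×0.935×0.022 + 0.57×0.065×0.978 + 0.89×0.065×0.022 = 0.061668
Posterior = 0.016289 / 0.061668 ≈ 0.264

P(underwatering | wilting) ≈ 0.264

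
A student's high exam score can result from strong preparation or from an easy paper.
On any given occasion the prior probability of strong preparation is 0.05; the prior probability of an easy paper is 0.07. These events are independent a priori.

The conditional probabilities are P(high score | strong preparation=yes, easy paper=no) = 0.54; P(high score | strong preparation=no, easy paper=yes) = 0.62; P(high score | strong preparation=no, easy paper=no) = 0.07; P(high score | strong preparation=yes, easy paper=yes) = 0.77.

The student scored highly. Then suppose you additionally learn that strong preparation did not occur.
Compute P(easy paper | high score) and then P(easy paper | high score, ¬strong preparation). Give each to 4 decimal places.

Enumerate the 4 (strong preparation, easy paper) configurations and weight by the priors:
  P(high score) = 0.07*0.95*0.93 + 0.62*0.95*0.07 + 0.54*0.05*0.93 + 0.77*0.05*0.07
        = 0.061845 + 0.041230 + 0.025110 + 0.002695 = 0.130880
Keeping only the easy paper-present terms gives 0.043925, so
  P(easy paper | high score) = 0.043925 / 0.130880 ≈ 0.3356

With the extra evidence:
By total probability over both values of easy paper:
  P(high score | ¬strong preparation) = 0.07*0.93 + 0.62*0.07
        = 0.065100 + 0.043400 = 0.108500
Keeping only the easy paper-present terms gives 0.043400, so
  P(easy paper | high score, ¬strong preparation) = 0.043400 / 0.108500 ≈ 0.4000
Ruling out strong preparation raises the posterior on easy paper — the flip side of explaining away.

P(easy paper | high score) ≈ 0.3356; P(easy paper | high score, ¬strong preparation) ≈ 0.4000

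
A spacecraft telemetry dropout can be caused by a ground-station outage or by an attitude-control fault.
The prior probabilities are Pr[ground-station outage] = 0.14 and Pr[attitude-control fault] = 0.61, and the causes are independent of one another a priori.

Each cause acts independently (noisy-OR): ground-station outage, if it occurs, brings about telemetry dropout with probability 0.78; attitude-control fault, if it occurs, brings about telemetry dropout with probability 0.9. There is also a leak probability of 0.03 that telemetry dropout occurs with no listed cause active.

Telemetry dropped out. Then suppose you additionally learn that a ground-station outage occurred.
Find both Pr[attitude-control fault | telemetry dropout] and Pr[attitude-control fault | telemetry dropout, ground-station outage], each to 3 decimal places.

Under noisy-OR, P(telemetry dropout | causes) = 1 − (1−0.03)·∏(1−qᵢ) over the active causes.
Sum P(telemetry dropout|·) weighted by the priors over the 4 (ground-station outage, attitude-control fault) configurations:
  P(telemetry dropout) = 0.03·0.86·0.39 + 0.903·0.86·0.61 + 0.7866·0.14·0.39 + 0.97866·0.14·0.61
        = 0.010062 + 0.473714 + 0.042948 + 0.083578 = 0.610302
Keeping only the attitude-control fault-present terms gives 0.557292, so
  P(attitude-control fault | telemetry dropout) = 0.557292 / 0.610302 ≈ 0.913

Now also conditioning on ground-station outage=true:
Numerator (weight on configurations with attitude-control fault): 0.97866*0.61 = 0.596983
Normalizer over all consistent configurations: 0.7866*0.39 + 0.97866*0.61 = 0.903757
Posterior = 0.596983 / 0.903757 ≈ 0.661
— ground-station outage explains away the evidence for attitude-control fault.

Pr[attitude-control fault | telemetry dropout] ≈ 0.913; Pr[attitude-control fault | telemetry dropout, ground-station outage] ≈ 0.661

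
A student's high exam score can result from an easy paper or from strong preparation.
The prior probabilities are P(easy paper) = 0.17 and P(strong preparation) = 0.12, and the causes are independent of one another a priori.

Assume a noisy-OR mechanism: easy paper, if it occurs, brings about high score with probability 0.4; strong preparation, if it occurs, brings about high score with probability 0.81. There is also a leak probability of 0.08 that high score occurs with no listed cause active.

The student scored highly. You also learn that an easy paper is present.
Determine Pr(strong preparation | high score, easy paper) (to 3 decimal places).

Pr(strong preparation | high score, easy paper) ≈ 0.214

Under noisy-OR, P(high score | causes) = 1 − (1−0.08)·∏(1−qᵢ) over the active causes.
Enumerate both values of strong preparation and weight by the priors:
  P(high score | easy paper) = 0.448*0.88 + 0.89512*0.12
        = 0.394240 + 0.107414 = 0.501654
The terms with strong preparation present sum to 0.107414, so
  P(strong preparation | high score, easy paper) = 0.107414 / 0.501654 ≈ 0.214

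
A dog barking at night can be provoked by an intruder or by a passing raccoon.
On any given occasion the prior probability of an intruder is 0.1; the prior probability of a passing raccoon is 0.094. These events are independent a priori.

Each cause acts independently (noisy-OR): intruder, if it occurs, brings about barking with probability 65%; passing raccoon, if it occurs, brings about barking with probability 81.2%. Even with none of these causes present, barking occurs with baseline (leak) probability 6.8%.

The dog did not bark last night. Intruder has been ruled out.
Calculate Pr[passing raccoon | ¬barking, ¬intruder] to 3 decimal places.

Pr[passing raccoon | ¬barking, ¬intruder] ≈ 0.019

Under noisy-OR, P(barking | causes) = 1 − (1−0.068)·∏(1−qᵢ) over the active causes.
Numerator (weight on configurations with passing raccoon): 0.175216×0.094 = 0.016470
Denominator P(¬barking | ¬intruder): 0.932×0.906 + 0.175216×0.094 = 0.860862
Posterior = 0.016470 / 0.860862 ≈ 0.019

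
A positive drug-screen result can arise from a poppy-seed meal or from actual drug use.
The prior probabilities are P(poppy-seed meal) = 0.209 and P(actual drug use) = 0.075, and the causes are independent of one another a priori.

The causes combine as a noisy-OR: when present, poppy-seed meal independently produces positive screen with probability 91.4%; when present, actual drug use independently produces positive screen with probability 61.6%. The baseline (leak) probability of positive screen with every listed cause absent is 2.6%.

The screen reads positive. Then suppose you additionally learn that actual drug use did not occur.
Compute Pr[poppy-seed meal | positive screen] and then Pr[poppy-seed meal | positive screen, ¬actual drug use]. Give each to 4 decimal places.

Pr[poppy-seed meal | positive screen] ≈ 0.7740; Pr[poppy-seed meal | positive screen, ¬actual drug use] ≈ 0.9030

Under noisy-OR, P(positive screen | causes) = 1 − (1−0.026)·∏(1−qᵢ) over the active causes.
Numerator (weight on configurations with poppy-seed meal): 0.177131 + 0.015171 = 0.192302
Denominator P(positive screen): 0.026×0.791×0.925 + 0.625984×0.791×0.075 + 0.916236×0.209×0.925 + 0.967835×0.209×0.075 = 0.248463
P(poppy-seed meal | positive screen) = 0.192302/0.248463 ≈ 0.7740

Now condition on the additional information:
Sum P(positive screen|·) weighted by the priors over both values of poppy-seed meal:
  P(positive screen | ¬actual drug use) = 0.026×0.791 + 0.916236×0.209
        = 0.020566 + 0.191493 = 0.212059
Configurations with poppy-seed meal contribute 0.191493, so
  P(poppy-seed meal | positive screen, ¬actual drug use) = 0.191493 / 0.212059 ≈ 0.9030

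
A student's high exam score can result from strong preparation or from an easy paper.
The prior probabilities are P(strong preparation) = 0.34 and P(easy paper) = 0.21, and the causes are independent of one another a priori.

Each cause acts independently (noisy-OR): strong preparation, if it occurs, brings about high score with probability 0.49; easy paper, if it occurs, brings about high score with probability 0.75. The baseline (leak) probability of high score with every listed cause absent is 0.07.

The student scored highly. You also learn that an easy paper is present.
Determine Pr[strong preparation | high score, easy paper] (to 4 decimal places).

Under noisy-OR, P(high score | causes) = 1 − (1−0.07)·∏(1−qᵢ) over the active causes.
Sum P(high score|·) weighted by the priors over both values of strong preparation:
  P(high score | easy paper) = 0.7675×0.66 + 0.881425×0.34
        = 0.506550 + 0.299685 = 0.806235
The terms with strong preparation present sum to 0.299685, so
  P(strong preparation | high score, easy paper) = 0.299685 / 0.806235 ≈ 0.3717

Pr[strong preparation | high score, easy paper] ≈ 0.3717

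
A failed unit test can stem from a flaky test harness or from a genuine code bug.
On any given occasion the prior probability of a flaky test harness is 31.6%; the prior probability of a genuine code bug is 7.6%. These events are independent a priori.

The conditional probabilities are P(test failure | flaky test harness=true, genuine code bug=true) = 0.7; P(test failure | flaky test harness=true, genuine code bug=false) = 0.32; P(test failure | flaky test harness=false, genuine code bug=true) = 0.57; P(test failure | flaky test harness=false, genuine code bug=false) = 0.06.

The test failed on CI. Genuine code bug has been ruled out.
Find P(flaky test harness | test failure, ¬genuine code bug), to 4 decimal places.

Enumerate both values of flaky test harness and weight by the priors:
  P(test failure | ¬genuine code bug) = 0.06×0.684 + 0.32×0.316
        = 0.041040 + 0.101120 = 0.142160
The terms with flaky test harness present sum to 0.101120, so
  P(flaky test harness | test failure, ¬genuine code bug) = 0.101120 / 0.142160 ≈ 0.7113

P(flaky test harness | test failure, ¬genuine code bug) ≈ 0.7113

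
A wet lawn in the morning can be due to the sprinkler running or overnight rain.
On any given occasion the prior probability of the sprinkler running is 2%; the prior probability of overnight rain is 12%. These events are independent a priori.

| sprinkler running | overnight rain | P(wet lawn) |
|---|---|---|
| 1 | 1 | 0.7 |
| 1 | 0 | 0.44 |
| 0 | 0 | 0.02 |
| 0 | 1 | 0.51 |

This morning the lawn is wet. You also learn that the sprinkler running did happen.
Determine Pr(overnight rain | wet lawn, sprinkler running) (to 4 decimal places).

Pr(overnight rain | wet lawn, sprinkler running) ≈ 0.1783

P(wet lawn | sprinkler running) = 0.44×0.88 + 0.7×0.12 = 0.387200 + 0.084000 = 0.471200
Restricting to configurations with overnight rain present: 0.7×0.12 = 0.084000.
So P(overnight rain | wet lawn, sprinkler running) = 0.084000/0.471200 ≈ 0.1783.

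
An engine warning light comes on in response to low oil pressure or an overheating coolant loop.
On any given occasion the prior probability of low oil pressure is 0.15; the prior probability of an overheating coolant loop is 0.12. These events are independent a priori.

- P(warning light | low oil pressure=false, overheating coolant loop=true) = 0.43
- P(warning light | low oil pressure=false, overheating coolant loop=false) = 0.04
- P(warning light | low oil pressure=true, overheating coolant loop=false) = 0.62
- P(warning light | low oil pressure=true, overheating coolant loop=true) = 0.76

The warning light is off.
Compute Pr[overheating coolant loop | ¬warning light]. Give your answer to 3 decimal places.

Pr[overheating coolant loop | ¬warning light] ≈ 0.075

P(¬warning light) = 0.96*0.85*0.88 + 0.57*0.85*0.12 + 0.38*0.15*0.88 + 0.24*0.15*0.12 = 0.718080 + 0.058140 + 0.050160 + 0.004320 = 0.830700
Restricting to configurations with overheating coolant loop present: 0.058140 + 0.004320 = 0.062460.
P(overheating coolant loop | ¬warning light) = 0.062460 / 0.830700 ≈ 0.075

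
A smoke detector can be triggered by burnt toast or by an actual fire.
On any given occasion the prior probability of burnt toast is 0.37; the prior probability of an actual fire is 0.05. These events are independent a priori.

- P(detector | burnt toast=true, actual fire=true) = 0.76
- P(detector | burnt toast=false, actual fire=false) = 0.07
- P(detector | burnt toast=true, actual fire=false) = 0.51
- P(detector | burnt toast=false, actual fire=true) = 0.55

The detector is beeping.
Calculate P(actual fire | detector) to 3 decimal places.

P(actual fire | detector) ≈ 0.124

By total probability over the 4 (burnt toast, actual fire) configurations:
  P(detector) = 0.07*0.63*0.95 + 0.55*0.63*0.05 + 0.51*0.37*0.95 + 0.76*0.37*0.05
        = 0.041895 + 0.017325 + 0.179265 + 0.014060 = 0.252545
Keeping only the actual fire-present terms gives 0.031385, so
  P(actual fire | detector) = 0.031385 / 0.252545 ≈ 0.124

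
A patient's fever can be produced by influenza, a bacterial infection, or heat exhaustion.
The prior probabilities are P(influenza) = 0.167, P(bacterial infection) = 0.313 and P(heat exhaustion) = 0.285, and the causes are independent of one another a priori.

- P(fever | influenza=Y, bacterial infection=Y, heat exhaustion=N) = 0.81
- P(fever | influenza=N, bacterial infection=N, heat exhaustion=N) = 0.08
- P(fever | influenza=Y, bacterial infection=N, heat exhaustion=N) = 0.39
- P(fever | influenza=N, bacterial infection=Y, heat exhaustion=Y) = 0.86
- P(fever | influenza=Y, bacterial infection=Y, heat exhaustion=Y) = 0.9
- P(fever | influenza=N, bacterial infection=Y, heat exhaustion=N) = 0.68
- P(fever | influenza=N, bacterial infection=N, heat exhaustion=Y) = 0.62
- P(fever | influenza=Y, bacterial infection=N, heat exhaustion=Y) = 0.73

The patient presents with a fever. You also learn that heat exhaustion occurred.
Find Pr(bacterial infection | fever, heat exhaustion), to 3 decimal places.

P(fever | heat exhaustion) = 0.62*0.833*0.687 + 0.86*0.833*0.313 + 0.73*0.167*0.687 + 0.9*0.167*0.313 = 0.354808 + 0.224227 + 0.083752 + 0.047044 = 0.709831
The bacterial infection-present share is 0.224227 + 0.047044 = 0.271271.
Hence the posterior is 0.271271/0.709831 ≈ 0.382.

Pr(bacterial infection | fever, heat exhaustion) ≈ 0.382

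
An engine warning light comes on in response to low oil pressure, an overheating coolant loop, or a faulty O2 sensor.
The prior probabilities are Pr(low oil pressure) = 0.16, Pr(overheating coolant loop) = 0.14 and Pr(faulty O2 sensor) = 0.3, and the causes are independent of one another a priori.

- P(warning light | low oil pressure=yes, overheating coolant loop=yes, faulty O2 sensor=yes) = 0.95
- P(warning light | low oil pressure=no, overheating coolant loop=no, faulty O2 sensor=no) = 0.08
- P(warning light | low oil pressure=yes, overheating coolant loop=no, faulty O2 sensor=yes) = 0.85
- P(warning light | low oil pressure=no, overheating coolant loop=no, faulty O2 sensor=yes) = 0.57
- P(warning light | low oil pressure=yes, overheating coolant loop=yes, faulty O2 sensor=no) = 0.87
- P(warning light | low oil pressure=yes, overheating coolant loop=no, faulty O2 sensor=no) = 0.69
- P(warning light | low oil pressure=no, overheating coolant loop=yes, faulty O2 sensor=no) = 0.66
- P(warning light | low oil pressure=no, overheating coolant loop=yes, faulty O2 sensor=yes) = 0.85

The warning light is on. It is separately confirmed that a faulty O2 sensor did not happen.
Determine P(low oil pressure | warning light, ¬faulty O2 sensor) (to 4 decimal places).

P(warning light | ¬faulty O2 sensor) = 0.08·0.84·0.86 + 0.66·0.84·0.14 + 0.69·0.16·0.86 + 0.87·0.16·0.14 = 0.057792 + 0.077616 + 0.094944 + 0.019488 = 0.249840
The low oil pressure-present share is 0.094944 + 0.019488 = 0.114432.
P(low oil pressure | warning light, ¬faulty O2 sensor) = 0.114432 / 0.249840 ≈ 0.4580

P(low oil pressure | warning light, ¬faulty O2 sensor) ≈ 0.4580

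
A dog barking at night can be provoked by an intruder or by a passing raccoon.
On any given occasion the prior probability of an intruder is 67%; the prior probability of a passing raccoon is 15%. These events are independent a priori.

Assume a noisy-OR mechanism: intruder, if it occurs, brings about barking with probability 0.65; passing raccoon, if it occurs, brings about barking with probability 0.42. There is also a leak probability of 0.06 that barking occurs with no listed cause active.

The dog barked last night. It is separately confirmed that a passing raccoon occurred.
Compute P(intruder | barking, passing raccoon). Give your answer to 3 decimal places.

Under noisy-OR, P(barking | causes) = 1 − (1−0.06)·∏(1−qᵢ) over the active causes.
P(barking | passing raccoon) = 0.4548*0.33 + 0.80918*0.67 = 0.150084 + 0.542151 = 0.692235
Of this, 0.542151 comes from 0.80918*0.67 (the intruder=true cases).
P(intruder | barking, passing raccoon) = 0.542151 / 0.692235 ≈ 0.783

P(intruder | barking, passing raccoon) ≈ 0.783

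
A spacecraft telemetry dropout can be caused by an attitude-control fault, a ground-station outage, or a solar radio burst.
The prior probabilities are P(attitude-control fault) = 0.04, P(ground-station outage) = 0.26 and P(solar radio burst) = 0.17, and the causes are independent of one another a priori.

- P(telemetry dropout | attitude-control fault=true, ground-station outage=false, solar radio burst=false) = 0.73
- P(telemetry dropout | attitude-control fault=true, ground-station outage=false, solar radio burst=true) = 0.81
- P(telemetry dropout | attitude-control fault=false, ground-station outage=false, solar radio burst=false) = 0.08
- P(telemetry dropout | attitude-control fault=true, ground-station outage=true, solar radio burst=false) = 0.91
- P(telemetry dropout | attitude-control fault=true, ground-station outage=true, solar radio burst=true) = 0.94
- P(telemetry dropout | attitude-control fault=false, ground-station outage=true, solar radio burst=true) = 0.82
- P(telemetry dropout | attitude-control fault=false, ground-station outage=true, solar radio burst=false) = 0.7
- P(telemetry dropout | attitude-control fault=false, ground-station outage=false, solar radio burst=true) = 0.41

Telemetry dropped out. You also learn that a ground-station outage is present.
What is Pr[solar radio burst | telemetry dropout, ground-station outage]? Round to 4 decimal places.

Pr[solar radio burst | telemetry dropout, ground-station outage] ≈ 0.1926

For the numerator, keep only solar radio burst=true terms: 0.133824 + 0.006392 = 0.140216
Normalizer over all consistent configurations: 0.7×0.96×0.83 + 0.82×0.96×0.17 + 0.91×0.04×0.83 + 0.94×0.04×0.17 = 0.728188
P(solar radio burst | telemetry dropout, ground-station outage) = 0.140216/0.728188 ≈ 0.1926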